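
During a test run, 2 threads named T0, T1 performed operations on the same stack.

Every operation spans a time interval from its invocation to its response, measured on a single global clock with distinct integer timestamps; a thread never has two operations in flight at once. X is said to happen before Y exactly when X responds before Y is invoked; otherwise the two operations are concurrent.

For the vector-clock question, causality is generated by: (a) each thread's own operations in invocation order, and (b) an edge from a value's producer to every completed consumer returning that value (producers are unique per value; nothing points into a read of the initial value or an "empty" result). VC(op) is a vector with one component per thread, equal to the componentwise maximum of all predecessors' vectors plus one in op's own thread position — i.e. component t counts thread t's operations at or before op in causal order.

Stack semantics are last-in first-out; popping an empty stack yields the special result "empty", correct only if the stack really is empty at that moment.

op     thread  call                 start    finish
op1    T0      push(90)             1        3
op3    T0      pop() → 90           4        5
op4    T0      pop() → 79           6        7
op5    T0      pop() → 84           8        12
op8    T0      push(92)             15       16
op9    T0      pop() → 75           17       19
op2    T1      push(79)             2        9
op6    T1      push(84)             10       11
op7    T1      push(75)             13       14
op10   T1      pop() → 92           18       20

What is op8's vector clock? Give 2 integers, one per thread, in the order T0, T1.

op2 (invocation 2): nothing precedes it; T1's component alone gives (0, 1)
op1 (invocation 1): nothing precedes it; T0's component alone gives (1, 0)
from VC(op2)=(0, 1), op6 (invoked 10) maxes components and bumps T1 → (0, 2)
from VC(op1)=(1, 0), op3 (invoked 4) maxes components and bumps T0 → (2, 0)
from VC(op6)=(0, 2), op7 (invoked 13) maxes components and bumps T1 → (0, 3)
from VC(op2)=(0, 1), VC(op3)=(2, 0), op4 (invoked 6) maxes components and bumps T0 → (3, 1)
from VC(op4)=(3, 1), VC(op6)=(0, 2), op5 (invoked 8) maxes components and bumps T0 → (4, 2)
from VC(op5)=(4, 2), op8 (invoked 15) maxes components and bumps T0 → (5, 2)
from VC(op7)=(0, 3), VC(op8)=(5, 2), op10 (invoked 18) maxes components and bumps T1 → (5, 4)
from VC(op7)=(0, 3), VC(op8)=(5, 2), op9 (invoked 17) maxes components and bumps T0 → (6, 3)
target: VC(op8) = (5, 2)

(5, 2)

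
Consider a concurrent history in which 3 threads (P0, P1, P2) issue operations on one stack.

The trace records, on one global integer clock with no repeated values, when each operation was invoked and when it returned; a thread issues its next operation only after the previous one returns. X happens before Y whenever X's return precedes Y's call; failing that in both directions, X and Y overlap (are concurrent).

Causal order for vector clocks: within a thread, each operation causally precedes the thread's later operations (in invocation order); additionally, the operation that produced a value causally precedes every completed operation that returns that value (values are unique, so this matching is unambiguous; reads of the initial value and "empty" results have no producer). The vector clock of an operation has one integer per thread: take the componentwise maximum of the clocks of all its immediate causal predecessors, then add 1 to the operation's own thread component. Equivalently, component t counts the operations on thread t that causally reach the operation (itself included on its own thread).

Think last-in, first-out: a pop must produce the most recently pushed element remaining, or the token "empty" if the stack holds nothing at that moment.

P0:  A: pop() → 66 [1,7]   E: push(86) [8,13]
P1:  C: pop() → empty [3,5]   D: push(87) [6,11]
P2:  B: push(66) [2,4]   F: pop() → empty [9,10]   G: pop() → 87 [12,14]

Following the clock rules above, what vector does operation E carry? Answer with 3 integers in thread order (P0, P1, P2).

invoked at 2, B has no predecessors; its own P2 bump gives (0, 0, 1)
invoked at 3, C has no predecessors; its own P1 bump gives (0, 1, 0)
VC(F, invoked at 9): max of VC(B)=(0, 0, 1), then +1 on thread P2 → (0, 0, 2)
VC(D, invoked at 6): max of VC(C)=(0, 1, 0), then +1 on thread P1 → (0, 2, 0)
VC(A, invoked at 1): max of VC(B)=(0, 0, 1), then +1 on thread P0 → (1, 0, 1)
VC(E, invoked at 8): max of VC(A)=(1, 0, 1), then +1 on thread P0 → (2, 0, 1)
VC(G, invoked at 12): max of VC(D)=(0, 2, 0), VC(F)=(0, 0, 2), then +1 on thread P2 → (0, 2, 3)
target: VC(E) = (2, 0, 1)

(2, 0, 1)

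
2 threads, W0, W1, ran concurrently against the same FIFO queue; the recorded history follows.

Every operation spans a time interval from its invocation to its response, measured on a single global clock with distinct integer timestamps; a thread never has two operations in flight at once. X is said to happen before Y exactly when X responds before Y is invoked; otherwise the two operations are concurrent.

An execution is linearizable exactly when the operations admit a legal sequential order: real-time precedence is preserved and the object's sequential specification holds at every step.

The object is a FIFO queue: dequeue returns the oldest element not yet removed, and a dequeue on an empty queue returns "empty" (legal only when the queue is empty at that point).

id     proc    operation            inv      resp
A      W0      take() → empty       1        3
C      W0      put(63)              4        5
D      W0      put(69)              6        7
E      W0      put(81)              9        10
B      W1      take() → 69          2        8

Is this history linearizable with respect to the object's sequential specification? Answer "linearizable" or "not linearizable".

prefix check: 1..7 passes, 1..8 fails once B's time-8 response joins
the 4 completed operations admit 4 real-time orders; each fails the FIFO queue replay
take A, B, C, D: step 2 already fails, because B take() → 69 cannot occur there
take A, C, B, D: step 3 already fails, because B take() → 69 cannot occur there

not linearizable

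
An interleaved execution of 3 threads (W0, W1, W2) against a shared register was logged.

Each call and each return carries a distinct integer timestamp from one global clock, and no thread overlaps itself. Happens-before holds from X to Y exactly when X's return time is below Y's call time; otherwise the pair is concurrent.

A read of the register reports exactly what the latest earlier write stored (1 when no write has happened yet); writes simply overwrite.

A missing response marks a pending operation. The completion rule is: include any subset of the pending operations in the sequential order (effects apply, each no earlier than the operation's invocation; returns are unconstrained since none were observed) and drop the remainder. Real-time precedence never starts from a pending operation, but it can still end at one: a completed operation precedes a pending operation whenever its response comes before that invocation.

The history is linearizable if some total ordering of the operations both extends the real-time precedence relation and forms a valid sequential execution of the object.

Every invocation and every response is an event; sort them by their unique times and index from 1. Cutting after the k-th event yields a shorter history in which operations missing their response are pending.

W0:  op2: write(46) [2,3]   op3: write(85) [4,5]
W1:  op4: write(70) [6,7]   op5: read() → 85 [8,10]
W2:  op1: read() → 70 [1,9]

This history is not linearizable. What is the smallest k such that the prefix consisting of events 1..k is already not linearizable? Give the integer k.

10

events 1..9 are still linearizable — one witness is op2, op3, op4, op1:
1. op2 write(46), leaving value 46
2. op3 write(85), leaving value 85
3. op4 write(70), leaving value 70
4. op1 read() → 70, leaving value 70
adding event 10 (op5 responds at 10) leaves no legal real-time order
one such order, op1, op2, op3, op4, op5, breaks at step 1 where op1 read() → 70 is illegal
one such order, op2, op1, op3, op4, op5, breaks at step 2 where op1 read() → 70 is illegal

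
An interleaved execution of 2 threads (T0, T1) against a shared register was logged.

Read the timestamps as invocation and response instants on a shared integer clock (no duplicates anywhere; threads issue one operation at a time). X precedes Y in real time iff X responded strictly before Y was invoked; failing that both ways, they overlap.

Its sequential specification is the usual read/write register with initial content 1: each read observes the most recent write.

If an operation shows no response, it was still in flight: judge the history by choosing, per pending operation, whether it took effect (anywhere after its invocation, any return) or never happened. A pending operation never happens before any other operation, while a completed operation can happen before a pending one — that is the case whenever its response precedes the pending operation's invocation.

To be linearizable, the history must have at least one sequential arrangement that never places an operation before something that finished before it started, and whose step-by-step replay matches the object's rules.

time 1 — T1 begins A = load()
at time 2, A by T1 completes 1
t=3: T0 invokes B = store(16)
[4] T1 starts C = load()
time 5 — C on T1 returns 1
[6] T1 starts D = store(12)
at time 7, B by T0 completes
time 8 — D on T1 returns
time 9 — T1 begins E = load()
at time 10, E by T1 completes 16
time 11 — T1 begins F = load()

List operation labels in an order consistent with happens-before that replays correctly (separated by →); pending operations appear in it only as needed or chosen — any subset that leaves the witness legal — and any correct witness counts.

A → C → D → B → E

after step 1 (A load() → 1): value 1
after step 2 (C load() → 1): value 1
after step 3 (D store(12)): value 12
after step 4 (B store(16)): value 16
after step 5 (E load() → 16): value 16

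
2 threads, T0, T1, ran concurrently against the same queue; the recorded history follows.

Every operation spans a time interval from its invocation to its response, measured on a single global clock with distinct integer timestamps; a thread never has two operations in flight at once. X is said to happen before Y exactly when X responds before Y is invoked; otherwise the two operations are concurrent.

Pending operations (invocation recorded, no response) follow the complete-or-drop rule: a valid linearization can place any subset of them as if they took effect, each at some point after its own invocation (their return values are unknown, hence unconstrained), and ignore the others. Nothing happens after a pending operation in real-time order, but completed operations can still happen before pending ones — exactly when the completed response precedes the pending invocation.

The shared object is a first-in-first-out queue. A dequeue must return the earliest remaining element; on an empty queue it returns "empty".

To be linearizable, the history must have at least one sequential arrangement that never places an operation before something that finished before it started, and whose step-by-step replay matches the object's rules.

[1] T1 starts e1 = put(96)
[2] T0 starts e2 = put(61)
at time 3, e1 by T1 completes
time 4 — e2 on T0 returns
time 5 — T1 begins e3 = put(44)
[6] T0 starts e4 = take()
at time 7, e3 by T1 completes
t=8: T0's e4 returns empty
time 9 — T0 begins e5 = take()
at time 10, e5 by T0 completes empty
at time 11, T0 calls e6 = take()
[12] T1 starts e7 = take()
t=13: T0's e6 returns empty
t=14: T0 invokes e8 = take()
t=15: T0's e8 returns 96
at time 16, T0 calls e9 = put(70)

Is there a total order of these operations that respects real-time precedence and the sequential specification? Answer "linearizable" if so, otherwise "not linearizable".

not linearizable

cut after 7 events: linearizable; cut after 8 events (e4 responds, time 8): not linearizable
all 4 real-time-respecting orders fail — 4 completed queue operations, no legal replay
e.g. e1, e2, e3, e4: illegal at step 4, since e4 take() → empty cannot apply there
e.g. e1, e2, e4, e3: illegal at step 3, since e4 take() → empty cannot apply there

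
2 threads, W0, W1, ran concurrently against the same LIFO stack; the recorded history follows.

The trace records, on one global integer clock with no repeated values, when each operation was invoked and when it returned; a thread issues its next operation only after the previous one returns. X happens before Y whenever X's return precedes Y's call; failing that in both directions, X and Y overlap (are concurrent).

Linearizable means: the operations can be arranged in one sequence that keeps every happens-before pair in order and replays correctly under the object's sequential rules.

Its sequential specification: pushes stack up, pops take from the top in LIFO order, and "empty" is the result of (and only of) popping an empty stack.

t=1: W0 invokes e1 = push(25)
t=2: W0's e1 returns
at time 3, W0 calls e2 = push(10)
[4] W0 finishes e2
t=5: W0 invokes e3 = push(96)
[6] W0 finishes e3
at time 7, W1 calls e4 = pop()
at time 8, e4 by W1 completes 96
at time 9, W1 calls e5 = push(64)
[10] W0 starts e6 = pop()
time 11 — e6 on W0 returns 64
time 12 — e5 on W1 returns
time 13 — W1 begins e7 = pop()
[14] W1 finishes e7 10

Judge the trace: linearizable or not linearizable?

linearizable

one valid linearization: e1, e2, e3, e4, e5, e6, e7
1. e1 push(25), leaving stack <25>
2. e2 push(10), leaving stack <25,10>
3. e3 push(96), leaving stack <25,10,96>
4. e4 pop() → 96, leaving stack <25,10>
5. e5 push(64), leaving stack <25,10,64>
6. e6 pop() → 64, leaving stack <25,10>
7. e7 pop() → 10, leaving stack <25>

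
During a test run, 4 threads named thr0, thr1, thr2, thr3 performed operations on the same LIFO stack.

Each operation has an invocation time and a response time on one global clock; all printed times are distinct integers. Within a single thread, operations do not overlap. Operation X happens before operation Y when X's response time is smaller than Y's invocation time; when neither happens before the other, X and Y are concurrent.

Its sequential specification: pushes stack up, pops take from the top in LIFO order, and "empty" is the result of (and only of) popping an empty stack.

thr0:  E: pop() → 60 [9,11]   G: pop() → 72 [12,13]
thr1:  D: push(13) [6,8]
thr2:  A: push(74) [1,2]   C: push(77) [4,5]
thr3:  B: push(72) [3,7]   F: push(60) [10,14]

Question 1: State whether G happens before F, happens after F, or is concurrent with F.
G spans [12,13], F spans [10,14]
the intervals overlap in both directions

concurrent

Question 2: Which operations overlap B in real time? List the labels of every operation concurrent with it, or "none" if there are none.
overlap test against B [3,7]: concurrent iff the interval meets 3..7
A [1,2]: before
C [4,5]: concurrent
D [6,8]: concurrent
E [9,11]: after
F [10,14]: after
G [12,13]: after

C, D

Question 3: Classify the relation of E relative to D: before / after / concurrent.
E spans [9,11], D spans [6,8]
resp(D)=8 < inv(E)=9

after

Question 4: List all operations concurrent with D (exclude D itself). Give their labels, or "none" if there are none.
D spans [6,8]; an op avoiding the whole window 6..8 is ordered, any other is concurrent
A [1,2]: before
B [3,7]: concurrent
C [4,5]: before
E [9,11]: after
F [10,14]: after
G [12,13]: after

B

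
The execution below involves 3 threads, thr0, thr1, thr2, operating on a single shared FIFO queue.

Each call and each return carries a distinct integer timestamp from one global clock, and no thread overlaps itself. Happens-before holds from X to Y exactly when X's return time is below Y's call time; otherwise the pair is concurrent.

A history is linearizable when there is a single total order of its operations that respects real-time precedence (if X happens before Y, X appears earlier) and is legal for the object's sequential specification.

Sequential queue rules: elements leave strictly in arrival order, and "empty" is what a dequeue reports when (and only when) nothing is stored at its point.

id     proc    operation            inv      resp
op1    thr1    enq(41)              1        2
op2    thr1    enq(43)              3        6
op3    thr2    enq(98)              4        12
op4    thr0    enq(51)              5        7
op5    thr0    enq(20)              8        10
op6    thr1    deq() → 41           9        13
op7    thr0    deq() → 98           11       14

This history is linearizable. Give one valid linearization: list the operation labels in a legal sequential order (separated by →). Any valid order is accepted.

op1 → op3 → op2 → op4 → op5 → op6 → op7

1. op1 enq(41), leaving queue <41>
2. op3 enq(98), leaving queue <41,98>
3. op2 enq(43), leaving queue <41,98,43>
4. op4 enq(51), leaving queue <41,98,43,51>
5. op5 enq(20), leaving queue <41,98,43,51,20>
6. op6 deq() → 41, leaving queue <98,43,51,20>
7. op7 deq() → 98, leaving queue <43,51,20>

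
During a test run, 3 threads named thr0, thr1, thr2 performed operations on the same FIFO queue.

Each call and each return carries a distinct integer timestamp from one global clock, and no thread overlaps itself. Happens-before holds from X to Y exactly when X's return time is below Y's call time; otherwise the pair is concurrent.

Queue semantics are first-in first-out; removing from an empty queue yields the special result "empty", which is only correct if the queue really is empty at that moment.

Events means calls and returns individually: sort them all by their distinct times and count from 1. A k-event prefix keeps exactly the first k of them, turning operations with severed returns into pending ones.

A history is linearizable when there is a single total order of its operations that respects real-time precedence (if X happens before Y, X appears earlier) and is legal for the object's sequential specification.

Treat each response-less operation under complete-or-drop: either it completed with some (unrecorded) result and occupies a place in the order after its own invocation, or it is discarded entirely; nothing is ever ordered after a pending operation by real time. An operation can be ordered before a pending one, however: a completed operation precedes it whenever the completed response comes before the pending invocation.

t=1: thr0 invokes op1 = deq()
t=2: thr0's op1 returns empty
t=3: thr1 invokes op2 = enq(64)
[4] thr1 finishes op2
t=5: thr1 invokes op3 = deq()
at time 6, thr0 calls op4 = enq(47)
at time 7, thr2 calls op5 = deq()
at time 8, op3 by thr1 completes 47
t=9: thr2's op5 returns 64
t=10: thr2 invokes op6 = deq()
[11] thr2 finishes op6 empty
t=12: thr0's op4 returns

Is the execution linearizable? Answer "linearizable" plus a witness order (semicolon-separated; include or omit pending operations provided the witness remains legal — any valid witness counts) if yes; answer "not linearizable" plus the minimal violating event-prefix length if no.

step 1: op1 deq() → empty — queue <>
step 2: op2 enq(64) — queue <64>
step 3: op4 enq(47) — queue <64,47>
step 4: op5 deq() → 64 — queue <47>
step 5: op3 deq() → 47 — queue <>
step 6: op6 deq() → empty — queue <>

linearizable — witness: op1; op2; op4; op5; op3; op6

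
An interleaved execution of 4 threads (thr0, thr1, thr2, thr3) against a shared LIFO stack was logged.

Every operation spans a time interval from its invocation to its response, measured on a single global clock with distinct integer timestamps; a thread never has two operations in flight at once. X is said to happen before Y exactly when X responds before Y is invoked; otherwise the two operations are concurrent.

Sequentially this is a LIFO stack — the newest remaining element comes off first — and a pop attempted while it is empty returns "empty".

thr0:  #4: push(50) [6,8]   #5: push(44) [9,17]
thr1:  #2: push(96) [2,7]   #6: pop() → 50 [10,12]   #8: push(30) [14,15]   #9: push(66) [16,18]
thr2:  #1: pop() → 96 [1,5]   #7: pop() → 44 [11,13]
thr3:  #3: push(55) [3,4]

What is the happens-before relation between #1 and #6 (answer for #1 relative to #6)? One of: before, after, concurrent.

before

#1 spans [1,5], #6 spans [10,12]
resp(#1)=5 < inv(#6)=10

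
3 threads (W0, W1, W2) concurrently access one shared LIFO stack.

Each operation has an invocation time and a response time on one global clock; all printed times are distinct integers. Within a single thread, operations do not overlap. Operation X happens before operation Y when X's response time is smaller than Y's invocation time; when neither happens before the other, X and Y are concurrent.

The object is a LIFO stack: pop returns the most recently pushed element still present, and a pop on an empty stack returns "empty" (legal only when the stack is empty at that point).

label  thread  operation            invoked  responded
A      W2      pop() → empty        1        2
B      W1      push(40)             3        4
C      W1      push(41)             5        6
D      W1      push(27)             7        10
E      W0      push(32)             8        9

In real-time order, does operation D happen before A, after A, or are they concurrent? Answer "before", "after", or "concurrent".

after

D spans [7,10], A spans [1,2]
resp(A)=2 < inv(D)=7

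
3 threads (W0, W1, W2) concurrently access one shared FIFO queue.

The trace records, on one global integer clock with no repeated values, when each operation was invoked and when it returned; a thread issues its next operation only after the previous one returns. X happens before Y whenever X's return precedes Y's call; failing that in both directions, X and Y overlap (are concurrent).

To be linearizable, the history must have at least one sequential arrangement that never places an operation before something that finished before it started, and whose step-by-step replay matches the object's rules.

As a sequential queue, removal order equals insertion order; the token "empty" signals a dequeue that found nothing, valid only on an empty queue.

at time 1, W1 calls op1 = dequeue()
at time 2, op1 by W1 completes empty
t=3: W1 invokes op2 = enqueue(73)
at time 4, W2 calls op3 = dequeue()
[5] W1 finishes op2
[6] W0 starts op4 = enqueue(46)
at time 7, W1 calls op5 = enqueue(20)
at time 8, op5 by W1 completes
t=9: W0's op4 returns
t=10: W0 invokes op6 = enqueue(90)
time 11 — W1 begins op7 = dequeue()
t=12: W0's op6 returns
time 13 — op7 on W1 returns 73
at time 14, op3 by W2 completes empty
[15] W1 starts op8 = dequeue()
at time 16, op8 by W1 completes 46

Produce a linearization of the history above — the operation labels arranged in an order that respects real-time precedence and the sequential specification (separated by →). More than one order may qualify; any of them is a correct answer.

step 1: op1 dequeue() → empty — queue <>
step 2: op3 dequeue() → empty — queue <>
step 3: op2 enqueue(73) — queue <73>
step 4: op4 enqueue(46) — queue <73,46>
step 5: op5 enqueue(20) — queue <73,46,20>
step 6: op6 enqueue(90) — queue <73,46,20,90>
step 7: op7 dequeue() → 73 — queue <46,20,90>
step 8: op8 dequeue() → 46 — queue <20,90>

op1 → op3 → op2 → op4 → op5 → op6 → op7 → op8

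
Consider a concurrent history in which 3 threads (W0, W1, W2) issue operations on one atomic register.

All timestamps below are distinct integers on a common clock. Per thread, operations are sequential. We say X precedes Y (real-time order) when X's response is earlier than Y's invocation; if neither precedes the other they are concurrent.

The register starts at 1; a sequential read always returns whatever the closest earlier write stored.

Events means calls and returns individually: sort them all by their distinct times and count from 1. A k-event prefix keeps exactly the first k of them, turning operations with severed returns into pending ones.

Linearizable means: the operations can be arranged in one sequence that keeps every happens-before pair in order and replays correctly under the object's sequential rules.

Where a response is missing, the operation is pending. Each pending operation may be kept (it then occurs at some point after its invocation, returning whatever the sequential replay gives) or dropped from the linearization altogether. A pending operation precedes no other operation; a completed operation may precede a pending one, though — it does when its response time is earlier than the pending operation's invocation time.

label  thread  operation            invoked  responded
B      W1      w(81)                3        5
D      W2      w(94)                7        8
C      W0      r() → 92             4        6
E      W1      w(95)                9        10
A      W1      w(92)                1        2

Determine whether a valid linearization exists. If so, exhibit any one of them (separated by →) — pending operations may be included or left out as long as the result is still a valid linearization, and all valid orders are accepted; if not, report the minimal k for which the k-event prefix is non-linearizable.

linearizable — witness: A → C → B → D → E

1. A w(92), leaving value 92
2. C r() → 92, leaving value 92
3. B w(81), leaving value 81
4. D w(94), leaving value 94
5. E w(95), leaving value 95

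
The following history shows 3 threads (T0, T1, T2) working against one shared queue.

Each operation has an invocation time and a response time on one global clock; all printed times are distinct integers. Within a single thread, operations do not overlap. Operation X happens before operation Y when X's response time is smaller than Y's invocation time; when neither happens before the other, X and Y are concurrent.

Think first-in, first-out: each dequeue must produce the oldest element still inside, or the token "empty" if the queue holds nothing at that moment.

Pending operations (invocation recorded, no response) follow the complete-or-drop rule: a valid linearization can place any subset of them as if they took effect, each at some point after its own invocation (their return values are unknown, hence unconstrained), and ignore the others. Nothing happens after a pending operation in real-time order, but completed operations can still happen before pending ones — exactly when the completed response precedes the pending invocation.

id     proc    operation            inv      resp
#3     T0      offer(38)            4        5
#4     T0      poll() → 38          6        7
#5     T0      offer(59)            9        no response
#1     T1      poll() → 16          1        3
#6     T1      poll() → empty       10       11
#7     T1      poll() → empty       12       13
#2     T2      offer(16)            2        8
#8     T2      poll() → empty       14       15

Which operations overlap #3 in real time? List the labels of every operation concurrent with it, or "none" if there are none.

#2

concurrent with #3 ([4,5]): every op whose interval crosses 4..5
#1 [1,3]: before
#2 [2,8]: concurrent
#4 [6,7]: after
#5 [9,…): after
#6 [10,11]: after
#7 [12,13]: after
#8 [14,15]: after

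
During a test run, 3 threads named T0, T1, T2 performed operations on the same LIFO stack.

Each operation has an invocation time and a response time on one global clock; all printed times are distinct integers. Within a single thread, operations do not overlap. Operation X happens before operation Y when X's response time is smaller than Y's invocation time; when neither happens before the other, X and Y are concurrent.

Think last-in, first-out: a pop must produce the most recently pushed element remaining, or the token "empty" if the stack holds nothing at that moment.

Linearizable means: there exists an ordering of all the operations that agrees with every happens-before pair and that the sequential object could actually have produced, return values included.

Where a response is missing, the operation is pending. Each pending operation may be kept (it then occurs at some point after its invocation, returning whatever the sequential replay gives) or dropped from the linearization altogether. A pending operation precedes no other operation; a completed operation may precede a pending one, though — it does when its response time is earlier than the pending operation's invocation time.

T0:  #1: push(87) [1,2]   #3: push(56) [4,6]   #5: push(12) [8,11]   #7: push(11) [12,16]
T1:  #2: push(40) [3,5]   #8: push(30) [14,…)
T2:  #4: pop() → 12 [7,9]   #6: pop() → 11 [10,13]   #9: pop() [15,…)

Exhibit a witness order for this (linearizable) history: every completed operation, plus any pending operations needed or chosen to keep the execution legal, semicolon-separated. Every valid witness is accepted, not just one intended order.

1. #1 push(87), leaving stack <87>
2. #2 push(40), leaving stack <87,40>
3. #3 push(56), leaving stack <87,40,56>
4. #5 push(12), leaving stack <87,40,56,12>
5. #4 pop() → 12, leaving stack <87,40,56>
6. #7 push(11), leaving stack <87,40,56,11>
7. #6 pop() → 11, leaving stack <87,40,56>

#1; #2; #3; #5; #4; #7; #6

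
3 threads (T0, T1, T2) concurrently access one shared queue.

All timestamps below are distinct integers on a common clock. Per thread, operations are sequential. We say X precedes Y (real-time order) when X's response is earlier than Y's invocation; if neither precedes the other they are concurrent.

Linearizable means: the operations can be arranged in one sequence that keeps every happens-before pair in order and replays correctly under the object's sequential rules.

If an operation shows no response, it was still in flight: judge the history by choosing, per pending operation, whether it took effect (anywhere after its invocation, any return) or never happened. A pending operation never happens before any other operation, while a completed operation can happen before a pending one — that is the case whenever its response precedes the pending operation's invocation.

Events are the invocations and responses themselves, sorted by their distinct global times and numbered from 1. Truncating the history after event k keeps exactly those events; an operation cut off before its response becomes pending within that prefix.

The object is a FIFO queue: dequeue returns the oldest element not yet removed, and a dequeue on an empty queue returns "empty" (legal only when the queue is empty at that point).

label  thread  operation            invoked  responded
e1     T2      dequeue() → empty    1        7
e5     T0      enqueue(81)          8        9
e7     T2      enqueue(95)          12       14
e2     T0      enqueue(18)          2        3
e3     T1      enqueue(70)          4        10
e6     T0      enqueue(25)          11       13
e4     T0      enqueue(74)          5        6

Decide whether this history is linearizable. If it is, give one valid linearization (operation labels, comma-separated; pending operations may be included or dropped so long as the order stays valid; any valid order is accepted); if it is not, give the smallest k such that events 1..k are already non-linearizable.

after step 1 (e1 dequeue() → empty): queue <>
after step 2 (e2 enqueue(18)): queue <18>
after step 3 (e3 enqueue(70)): queue <18,70>
after step 4 (e4 enqueue(74)): queue <18,70,74>
after step 5 (e5 enqueue(81)): queue <18,70,74,81>
after step 6 (e6 enqueue(25)): queue <18,70,74,81,25>
after step 7 (e7 enqueue(95)): queue <18,70,74,81,25,95>

linearizable — witness: e1, e2, e3, e4, e5, e6, e7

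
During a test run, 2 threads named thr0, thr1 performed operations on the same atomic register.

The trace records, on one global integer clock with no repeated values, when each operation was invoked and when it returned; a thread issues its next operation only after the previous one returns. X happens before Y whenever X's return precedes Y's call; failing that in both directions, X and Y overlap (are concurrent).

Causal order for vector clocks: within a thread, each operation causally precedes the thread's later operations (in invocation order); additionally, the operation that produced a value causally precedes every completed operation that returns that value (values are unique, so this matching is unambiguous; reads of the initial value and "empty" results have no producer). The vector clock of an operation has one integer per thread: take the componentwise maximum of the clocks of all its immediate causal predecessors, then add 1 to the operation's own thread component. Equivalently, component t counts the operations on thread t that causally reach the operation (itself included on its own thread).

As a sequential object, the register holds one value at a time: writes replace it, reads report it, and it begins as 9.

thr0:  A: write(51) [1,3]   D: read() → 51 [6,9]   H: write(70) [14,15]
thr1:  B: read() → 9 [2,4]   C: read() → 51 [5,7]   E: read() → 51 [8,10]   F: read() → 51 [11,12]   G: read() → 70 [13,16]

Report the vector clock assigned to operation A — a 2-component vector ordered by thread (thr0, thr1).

root op B, invoked 2: fresh clock plus thr1's own tick → (0, 1)
root op A, invoked 1: fresh clock plus thr0's own tick → (1, 0)
merge at D (invoked 6): VC(A)=(1, 0), own-thread bump on thr0 → (2, 0)
merge at C (invoked 5): VC(A)=(1, 0), VC(B)=(0, 1), own-thread bump on thr1 → (1, 2)
merge at H (invoked 14): VC(D)=(2, 0), own-thread bump on thr0 → (3, 0)
merge at E (invoked 8): VC(A)=(1, 0), VC(C)=(1, 2), own-thread bump on thr1 → (1, 3)
merge at F (invoked 11): VC(A)=(1, 0), VC(E)=(1, 3), own-thread bump on thr1 → (1, 4)
merge at G (invoked 13): VC(F)=(1, 4), VC(H)=(3, 0), own-thread bump on thr1 → (3, 5)
target: VC(A) = (1, 0)

(1, 0)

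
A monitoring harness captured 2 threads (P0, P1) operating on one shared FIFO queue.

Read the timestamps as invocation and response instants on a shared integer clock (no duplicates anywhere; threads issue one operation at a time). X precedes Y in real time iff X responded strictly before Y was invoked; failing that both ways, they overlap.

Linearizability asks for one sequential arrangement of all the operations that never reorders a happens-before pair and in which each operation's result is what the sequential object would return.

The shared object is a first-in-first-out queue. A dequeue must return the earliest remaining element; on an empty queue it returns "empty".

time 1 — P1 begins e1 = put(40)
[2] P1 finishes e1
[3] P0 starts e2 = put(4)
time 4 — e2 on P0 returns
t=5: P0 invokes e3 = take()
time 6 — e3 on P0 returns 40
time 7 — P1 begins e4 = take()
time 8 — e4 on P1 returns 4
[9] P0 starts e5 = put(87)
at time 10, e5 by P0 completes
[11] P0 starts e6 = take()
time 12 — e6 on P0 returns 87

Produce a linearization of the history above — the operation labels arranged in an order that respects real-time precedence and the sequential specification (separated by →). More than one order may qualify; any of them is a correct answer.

e1 → e2 → e3 → e4 → e5 → e6

1. e1 put(40), leaving queue <40>
2. e2 put(4), leaving queue <40,4>
3. e3 take() → 40, leaving queue <4>
4. e4 take() → 4, leaving queue <>
5. e5 put(87), leaving queue <87>
6. e6 take() → 87, leaving queue <>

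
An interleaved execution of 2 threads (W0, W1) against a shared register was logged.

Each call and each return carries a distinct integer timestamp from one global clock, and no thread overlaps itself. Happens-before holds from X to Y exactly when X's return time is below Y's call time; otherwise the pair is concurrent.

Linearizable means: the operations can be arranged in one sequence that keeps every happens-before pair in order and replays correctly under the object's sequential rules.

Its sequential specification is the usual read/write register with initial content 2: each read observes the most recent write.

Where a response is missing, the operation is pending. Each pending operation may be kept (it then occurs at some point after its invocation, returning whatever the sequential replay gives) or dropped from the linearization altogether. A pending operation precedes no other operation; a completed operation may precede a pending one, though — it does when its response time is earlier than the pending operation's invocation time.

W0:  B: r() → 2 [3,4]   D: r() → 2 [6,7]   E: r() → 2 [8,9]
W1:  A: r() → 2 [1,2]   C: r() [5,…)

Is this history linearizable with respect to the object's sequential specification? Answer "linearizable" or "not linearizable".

linearizable

one valid linearization: A, B, C, D, E
step 1: A r() → 2 — value 2
step 2: B r() → 2 — value 2
step 3: C r() (pending, included) — value 2
step 4: D r() → 2 — value 2
step 5: E r() → 2 — value 2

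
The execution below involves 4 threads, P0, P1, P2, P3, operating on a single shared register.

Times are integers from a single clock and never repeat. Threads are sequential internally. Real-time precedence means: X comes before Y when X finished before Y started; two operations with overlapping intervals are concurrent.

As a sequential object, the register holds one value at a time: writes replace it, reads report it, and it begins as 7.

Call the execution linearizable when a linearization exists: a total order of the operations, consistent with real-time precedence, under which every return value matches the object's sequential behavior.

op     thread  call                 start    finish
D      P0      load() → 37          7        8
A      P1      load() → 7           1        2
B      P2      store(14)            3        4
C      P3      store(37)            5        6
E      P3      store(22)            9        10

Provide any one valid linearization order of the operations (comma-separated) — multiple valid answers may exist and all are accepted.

A, B, C, D, E

1. A load() → 7, leaving value 7
2. B store(14), leaving value 14
3. C store(37), leaving value 37
4. D load() → 37, leaving value 37
5. E store(22), leaving value 22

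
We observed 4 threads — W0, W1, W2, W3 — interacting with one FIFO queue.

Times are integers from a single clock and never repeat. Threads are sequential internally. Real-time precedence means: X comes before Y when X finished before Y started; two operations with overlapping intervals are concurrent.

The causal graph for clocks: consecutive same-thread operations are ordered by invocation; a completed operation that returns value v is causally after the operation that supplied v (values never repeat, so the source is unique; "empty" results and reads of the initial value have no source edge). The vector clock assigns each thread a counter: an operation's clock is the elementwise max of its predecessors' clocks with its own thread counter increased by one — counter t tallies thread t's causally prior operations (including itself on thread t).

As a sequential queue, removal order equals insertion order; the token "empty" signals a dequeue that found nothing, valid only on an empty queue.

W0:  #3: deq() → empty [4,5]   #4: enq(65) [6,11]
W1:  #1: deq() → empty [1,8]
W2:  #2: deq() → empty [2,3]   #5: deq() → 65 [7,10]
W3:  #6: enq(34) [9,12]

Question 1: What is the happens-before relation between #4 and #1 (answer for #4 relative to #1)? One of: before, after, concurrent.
concurrent

#4 spans [6,11], #1 spans [1,8]
the intervals overlap in both directions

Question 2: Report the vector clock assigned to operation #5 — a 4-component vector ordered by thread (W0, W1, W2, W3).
(2, 0, 2, 0)

#6, invoked 9, has no incoming edges; only W3's bump applies → (0, 0, 0, 1)
#2, invoked 2, has no incoming edges; only W2's bump applies → (0, 0, 1, 0)
#1, invoked 1, has no incoming edges; only W1's bump applies → (0, 1, 0, 0)
#3, invoked 4, has no incoming edges; only W0's bump applies → (1, 0, 0, 0)
merge at #4 (invoked 6): VC(#3)=(1, 0, 0, 0), own-thread bump on W0 → (2, 0, 0, 0)
merge at #5 (invoked 7): VC(#2)=(0, 0, 1, 0), VC(#4)=(2, 0, 0, 0), own-thread bump on W2 → (2, 0, 2, 0)
target: VC(#5) = (2, 0, 2, 0)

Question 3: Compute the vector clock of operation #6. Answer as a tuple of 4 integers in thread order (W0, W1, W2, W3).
(0, 0, 0, 1)

VC(#6, invoked at 9): no causal predecessors; +1 on W3 → (0, 0, 0, 1)
VC(#2, invoked at 2): no causal predecessors; +1 on W2 → (0, 0, 1, 0)
VC(#1, invoked at 1): no causal predecessors; +1 on W1 → (0, 1, 0, 0)
VC(#3, invoked at 4): no causal predecessors; +1 on W0 → (1, 0, 0, 0)
invoked at 6, #4 merges VC(#3)=(1, 0, 0, 0) and bumps W0's slot → (2, 0, 0, 0)
invoked at 7, #5 merges VC(#2)=(0, 0, 1, 0), VC(#4)=(2, 0, 0, 0) and bumps W2's slot → (2, 0, 2, 0)
target: VC(#6) = (0, 0, 0, 1)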